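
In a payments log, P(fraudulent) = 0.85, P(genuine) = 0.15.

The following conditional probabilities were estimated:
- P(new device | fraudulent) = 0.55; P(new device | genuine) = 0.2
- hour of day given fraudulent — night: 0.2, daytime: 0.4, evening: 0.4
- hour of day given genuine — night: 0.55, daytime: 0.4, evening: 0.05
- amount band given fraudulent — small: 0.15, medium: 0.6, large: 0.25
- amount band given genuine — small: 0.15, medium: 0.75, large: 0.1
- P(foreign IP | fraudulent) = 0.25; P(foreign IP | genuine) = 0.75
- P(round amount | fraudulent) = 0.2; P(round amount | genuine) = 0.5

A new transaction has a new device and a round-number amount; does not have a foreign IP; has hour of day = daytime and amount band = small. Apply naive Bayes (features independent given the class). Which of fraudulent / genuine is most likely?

fraudulent

fraudulent: 0.85 × 0.55 × 0.4 × 0.15 × (1−0.25) × 0.2 = 0.0042075
genuine: 0.15 × 0.2 × 0.4 × 0.15 × (1−0.75) × 0.5 = 0.000225
Highest score → fraudulent.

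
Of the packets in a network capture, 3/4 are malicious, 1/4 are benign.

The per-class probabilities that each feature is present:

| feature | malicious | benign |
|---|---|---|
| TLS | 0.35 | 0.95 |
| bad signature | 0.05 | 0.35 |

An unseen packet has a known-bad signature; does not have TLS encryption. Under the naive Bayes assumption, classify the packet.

malicious

malicious: 0.75 × (1−0.35) × 0.05 = 0.024375
benign: 0.25 × (1−0.95) × 0.35 = 0.004375
Highest score → malicious.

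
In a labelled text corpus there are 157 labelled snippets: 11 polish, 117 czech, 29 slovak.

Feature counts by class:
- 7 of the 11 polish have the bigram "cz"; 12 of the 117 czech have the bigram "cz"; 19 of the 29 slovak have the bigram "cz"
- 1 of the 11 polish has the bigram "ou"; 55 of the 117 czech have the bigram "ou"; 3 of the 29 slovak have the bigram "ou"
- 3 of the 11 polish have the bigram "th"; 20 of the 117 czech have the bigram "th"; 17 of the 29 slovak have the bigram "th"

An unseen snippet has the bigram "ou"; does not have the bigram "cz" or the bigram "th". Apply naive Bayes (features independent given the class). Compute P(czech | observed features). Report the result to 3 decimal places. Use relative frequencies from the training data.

0.983

polish: (11/157) × (4/11) × (1/11) × (8/11) ≈ 0.00168448
czech: (117/157) × (105/117) × (55/117) × (97/117) ≈ 0.260647
slovak: (29/157) × (10/29) × (3/29) × (12/29) ≈ 0.00272651
P(czech | x) = 0.260647 / 0.26505799 ≈ 0.983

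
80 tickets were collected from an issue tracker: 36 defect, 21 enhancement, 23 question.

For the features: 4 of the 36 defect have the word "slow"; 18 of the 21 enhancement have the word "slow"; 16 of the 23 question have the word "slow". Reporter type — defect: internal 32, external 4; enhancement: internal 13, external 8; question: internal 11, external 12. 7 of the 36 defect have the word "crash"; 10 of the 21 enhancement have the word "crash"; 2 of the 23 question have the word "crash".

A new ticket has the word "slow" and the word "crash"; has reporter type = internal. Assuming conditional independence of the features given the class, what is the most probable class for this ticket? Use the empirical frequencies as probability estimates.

enhancement

defect: (36/80) × (4/36) × (32/36) × (7/36) ≈ 0.00864198
enhancement: (21/80) × (18/21) × (13/21) × (10/21) ≈ 0.0663265
question: (23/80) × (16/23) × (11/23) × (2/23) ≈ 0.00831758
Highest score → enhancement.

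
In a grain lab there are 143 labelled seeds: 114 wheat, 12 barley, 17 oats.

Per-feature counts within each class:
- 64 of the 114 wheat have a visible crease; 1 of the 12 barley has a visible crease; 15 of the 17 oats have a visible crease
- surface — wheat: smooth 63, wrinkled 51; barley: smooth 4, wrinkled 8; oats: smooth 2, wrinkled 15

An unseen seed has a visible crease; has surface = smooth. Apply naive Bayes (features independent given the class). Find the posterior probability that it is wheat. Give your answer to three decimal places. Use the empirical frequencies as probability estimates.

0.944

wheat: (114/143) × (64/114) × (63/114) ≈ 0.247332
barley: (12/143) × (1/12) × (4/12) ≈ 0.002331
oats: (17/143) × (15/17) × (2/17) ≈ 0.0123406
P(wheat | x) = 0.247332 / 0.2620036 ≈ 0.944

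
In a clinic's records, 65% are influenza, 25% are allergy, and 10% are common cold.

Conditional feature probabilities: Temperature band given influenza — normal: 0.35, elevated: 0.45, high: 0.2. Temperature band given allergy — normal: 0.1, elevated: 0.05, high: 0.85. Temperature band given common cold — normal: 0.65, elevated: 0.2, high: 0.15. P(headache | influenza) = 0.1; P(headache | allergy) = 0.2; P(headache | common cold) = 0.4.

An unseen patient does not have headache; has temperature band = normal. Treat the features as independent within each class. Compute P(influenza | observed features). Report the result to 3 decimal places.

0.776

influenza: 0.65 × 0.35 × (1−0.1) = 0.20475
allergy: 0.25 × 0.1 × (1−0.2) = 0.02
common cold: 0.1 × 0.65 × (1−0.4) = 0.039
P(influenza | x) = 0.20475 / 0.26375 ≈ 0.776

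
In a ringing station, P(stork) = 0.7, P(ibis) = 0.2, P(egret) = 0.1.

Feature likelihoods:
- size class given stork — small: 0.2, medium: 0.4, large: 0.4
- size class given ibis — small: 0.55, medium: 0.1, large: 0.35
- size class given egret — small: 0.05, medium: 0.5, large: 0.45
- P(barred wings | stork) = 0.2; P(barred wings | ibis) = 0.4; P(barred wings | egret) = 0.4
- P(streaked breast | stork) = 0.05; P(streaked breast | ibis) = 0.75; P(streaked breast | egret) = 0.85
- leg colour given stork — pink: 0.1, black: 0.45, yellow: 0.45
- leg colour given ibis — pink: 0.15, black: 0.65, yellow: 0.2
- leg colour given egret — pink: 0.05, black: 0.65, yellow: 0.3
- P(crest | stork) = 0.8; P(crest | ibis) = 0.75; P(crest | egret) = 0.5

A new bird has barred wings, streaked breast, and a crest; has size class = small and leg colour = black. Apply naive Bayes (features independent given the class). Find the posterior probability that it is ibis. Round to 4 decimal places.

0.9384

stork: 0.7 × 0.2 × 0.2 × 0.05 × 0.45 × 0.8 = 0.000504
ibis: 0.2 × 0.55 × 0.4 × 0.75 × 0.65 × 0.75 = 0.0160875
egret: 0.1 × 0.05 × 0.4 × 0.85 × 0.65 × 0.5 = 0.0005525
P(ibis | x) = 0.0160875 / 0.017144 ≈ 0.9384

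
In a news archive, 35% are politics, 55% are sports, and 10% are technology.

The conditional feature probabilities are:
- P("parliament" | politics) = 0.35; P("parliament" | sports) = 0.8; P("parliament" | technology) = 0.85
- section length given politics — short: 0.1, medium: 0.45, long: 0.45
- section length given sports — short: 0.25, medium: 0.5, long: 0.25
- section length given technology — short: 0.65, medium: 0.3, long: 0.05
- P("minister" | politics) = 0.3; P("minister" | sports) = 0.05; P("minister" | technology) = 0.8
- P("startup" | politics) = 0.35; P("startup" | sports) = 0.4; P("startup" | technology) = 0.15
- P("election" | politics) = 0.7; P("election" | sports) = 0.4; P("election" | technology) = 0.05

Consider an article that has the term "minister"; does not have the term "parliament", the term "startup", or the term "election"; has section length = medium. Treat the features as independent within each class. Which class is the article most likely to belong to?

politics

politics: 0.35 × (1−0.35) × 0.45 × 0.3 × (1−0.35) × (1−0.7) = 0.0059889375
sports: 0.55 × (1−0.8) × 0.5 × 0.05 × (1−0.4) × (1−0.4) = 0.00099
technology: 0.1 × (1−0.85) × 0.3 × 0.8 × (1−0.15) × (1−0.05) = 0.002907
Highest score → politics.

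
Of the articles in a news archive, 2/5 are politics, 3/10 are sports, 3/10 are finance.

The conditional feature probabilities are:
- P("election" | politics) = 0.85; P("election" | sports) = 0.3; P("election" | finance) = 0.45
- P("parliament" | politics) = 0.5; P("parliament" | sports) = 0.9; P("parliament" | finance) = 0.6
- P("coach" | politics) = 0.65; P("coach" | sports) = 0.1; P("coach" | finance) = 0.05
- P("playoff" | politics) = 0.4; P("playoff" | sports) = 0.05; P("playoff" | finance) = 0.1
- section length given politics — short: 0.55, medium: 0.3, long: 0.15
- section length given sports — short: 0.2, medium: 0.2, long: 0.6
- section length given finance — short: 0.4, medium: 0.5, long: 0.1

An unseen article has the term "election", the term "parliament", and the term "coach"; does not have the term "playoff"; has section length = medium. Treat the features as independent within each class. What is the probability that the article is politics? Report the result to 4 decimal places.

politics: 0.4 × 0.85 × 0.5 × 0.65 × (1−0.4) × 0.3 = 0.01989
sports: 0.3 × 0.3 × 0.9 × 0.1 × (1−0.05) × 0.2 = 0.001539
finance: 0.3 × 0.45 × 0.6 × 0.05 × (1−0.1) × 0.5 = 0.0018225
P(politics | x) = 0.01989 / 0.0232515 ≈ 0.8554

0.8554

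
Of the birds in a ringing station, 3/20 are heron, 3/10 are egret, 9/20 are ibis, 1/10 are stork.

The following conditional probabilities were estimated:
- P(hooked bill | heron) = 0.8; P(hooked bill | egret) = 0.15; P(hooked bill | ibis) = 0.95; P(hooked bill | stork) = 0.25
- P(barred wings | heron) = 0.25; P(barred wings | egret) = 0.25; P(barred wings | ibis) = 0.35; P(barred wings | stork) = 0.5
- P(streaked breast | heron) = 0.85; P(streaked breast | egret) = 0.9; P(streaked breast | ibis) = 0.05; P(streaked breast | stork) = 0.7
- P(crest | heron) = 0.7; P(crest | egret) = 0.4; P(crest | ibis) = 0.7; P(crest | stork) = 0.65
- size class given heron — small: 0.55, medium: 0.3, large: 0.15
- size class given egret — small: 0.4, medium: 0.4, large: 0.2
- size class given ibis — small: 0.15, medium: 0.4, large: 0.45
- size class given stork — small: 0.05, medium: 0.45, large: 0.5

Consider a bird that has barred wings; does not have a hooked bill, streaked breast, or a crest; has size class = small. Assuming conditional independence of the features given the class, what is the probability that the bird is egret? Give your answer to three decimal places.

0.680

heron: 0.15 × (1−0.8) × 0.25 × (1−0.85) × (1−0.7) × 0.55 = 0.000185625
egret: 0.3 × (1−0.15) × 0.25 × (1−0.9) × (1−0.4) × 0.4 = 0.00153
ibis: 0.45 × (1−0.95) × 0.35 × (1−0.05) × (1−0.7) × 0.15 = 0.00033665625
stork: 0.1 × (1−0.25) × 0.5 × (1−0.7) × (1−0.65) × 0.05 = 0.000196875
P(egret | x) = 0.00153 / 0.00224915625 ≈ 0.680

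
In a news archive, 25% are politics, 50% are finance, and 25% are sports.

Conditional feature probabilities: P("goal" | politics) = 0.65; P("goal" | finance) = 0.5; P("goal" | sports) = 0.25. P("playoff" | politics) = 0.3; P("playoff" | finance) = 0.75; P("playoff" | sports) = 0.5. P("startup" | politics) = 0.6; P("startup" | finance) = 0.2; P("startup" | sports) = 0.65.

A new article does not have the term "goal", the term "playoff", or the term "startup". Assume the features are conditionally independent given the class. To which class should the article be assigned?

finance

politics: 0.25 × (1−0.65) × (1−0.3) × (1−0.6) = 0.0245
finance: 0.5 × (1−0.5) × (1−0.75) × (1−0.2) = 0.05
sports: 0.25 × (1−0.25) × (1−0.5) × (1−0.65) = 0.0328125
Highest score → finance.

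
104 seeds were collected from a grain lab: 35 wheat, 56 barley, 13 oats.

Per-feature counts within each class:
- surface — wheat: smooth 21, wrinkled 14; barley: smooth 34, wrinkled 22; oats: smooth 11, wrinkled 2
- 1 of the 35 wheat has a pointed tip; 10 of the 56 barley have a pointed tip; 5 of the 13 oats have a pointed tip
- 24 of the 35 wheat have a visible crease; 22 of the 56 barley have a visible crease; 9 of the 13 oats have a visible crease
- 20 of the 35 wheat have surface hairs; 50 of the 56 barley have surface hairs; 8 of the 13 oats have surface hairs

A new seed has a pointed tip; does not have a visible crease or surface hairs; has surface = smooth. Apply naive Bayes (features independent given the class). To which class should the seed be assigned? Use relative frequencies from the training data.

wheat: (35/104) × (21/35) × (1/35) × (11/35) × (15/35) ≈ 0.00077708
barley: (56/104) × (34/56) × (10/56) × (34/56) × (6/56) ≈ 0.00379762
oats: (13/104) × (11/13) × (5/13) × (4/13) × (5/13) ≈ 0.00481426
Highest score → oats.

oats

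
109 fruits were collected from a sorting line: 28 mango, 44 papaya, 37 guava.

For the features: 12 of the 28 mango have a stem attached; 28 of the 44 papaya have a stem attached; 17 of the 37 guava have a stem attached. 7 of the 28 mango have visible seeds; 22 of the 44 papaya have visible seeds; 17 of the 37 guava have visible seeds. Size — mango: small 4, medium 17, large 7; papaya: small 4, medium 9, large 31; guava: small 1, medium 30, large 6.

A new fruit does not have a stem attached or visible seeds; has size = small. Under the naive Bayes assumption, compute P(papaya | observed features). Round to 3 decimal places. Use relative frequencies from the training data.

0.266

mango: (28/109) × (16/28) × (21/28) × (4/28) ≈ 0.0157274
papaya: (44/109) × (16/44) × (22/44) × (4/44) ≈ 0.00667223
guava: (37/109) × (20/37) × (20/37) × (1/37) ≈ 0.00268059
P(papaya | x) = 0.00667223 / 0.02508022 ≈ 0.266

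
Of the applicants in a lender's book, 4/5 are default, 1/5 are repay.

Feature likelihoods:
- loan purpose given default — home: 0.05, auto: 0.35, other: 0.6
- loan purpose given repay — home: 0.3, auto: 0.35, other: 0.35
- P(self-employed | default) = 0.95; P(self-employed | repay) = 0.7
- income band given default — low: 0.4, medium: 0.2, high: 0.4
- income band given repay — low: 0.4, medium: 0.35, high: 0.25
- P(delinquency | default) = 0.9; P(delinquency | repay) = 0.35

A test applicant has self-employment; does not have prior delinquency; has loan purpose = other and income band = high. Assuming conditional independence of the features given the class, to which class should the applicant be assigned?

default

default: 0.8 × 0.6 × 0.95 × 0.4 × (1−0.9) = 0.01824
repay: 0.2 × 0.35 × 0.7 × 0.25 × (1−0.35) = 0.0079625
Highest score → default.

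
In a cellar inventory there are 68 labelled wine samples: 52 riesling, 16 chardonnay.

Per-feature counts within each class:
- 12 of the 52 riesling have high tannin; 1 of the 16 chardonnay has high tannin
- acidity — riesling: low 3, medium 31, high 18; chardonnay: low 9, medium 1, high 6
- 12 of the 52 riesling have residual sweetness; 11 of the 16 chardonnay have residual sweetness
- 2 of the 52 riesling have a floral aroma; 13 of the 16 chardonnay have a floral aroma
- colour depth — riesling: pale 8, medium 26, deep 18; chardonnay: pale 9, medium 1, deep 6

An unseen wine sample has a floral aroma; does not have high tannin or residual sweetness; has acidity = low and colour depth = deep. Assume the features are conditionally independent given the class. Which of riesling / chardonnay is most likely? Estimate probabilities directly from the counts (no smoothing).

riesling: (52/68) × (40/52) × (3/52) × (40/52) × (2/52) × (18/52) ≈ 0.000347553
chardonnay: (16/68) × (15/16) × (9/16) × (5/16) × (13/16) × (6/16) ≈ 0.0118143
Highest score → chardonnay.

chardonnay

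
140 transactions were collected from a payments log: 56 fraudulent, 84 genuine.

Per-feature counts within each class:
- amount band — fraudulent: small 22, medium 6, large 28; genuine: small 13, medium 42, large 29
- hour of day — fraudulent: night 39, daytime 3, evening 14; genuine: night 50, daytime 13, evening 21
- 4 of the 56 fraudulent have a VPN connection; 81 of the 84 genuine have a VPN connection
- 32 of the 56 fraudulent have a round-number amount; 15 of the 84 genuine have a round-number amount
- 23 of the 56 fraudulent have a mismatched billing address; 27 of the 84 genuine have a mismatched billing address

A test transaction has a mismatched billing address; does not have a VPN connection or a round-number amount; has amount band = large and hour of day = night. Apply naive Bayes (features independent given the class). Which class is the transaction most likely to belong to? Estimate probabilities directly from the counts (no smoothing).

fraudulent

fraudulent: (56/140) × (28/56) × (39/56) × (52/56) × (24/56) × (23/56) ≈ 0.0227659
genuine: (84/140) × (29/84) × (50/84) × (3/84) × (69/84) × (27/84) ≈ 0.00116267
Highest score → fraudulent.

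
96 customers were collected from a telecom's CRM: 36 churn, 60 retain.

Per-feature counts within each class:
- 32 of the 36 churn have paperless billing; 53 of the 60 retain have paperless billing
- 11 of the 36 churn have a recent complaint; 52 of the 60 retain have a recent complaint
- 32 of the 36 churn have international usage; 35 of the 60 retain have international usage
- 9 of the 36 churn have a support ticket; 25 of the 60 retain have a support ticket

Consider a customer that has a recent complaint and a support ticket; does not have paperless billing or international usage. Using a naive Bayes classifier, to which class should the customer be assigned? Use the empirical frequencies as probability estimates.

retain

churn: (36/96) × (4/36) × (11/36) × (4/36) × (9/36) ≈ 0.000353652
retain: (60/96) × (7/60) × (52/60) × (25/60) × (25/60) ≈ 0.0109713
Highest score → retain.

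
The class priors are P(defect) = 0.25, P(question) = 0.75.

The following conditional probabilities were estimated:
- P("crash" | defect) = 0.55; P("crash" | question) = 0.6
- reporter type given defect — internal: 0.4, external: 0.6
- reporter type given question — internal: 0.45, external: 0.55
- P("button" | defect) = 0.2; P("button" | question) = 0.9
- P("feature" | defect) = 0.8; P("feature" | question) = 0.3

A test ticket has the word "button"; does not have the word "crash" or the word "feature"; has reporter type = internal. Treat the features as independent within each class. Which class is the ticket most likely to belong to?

defect: 0.25 × (1−0.55) × 0.4 × 0.2 × (1−0.8) = 0.0018
question: 0.75 × (1−0.6) × 0.45 × 0.9 × (1−0.3) = 0.08505
Highest score → question.

question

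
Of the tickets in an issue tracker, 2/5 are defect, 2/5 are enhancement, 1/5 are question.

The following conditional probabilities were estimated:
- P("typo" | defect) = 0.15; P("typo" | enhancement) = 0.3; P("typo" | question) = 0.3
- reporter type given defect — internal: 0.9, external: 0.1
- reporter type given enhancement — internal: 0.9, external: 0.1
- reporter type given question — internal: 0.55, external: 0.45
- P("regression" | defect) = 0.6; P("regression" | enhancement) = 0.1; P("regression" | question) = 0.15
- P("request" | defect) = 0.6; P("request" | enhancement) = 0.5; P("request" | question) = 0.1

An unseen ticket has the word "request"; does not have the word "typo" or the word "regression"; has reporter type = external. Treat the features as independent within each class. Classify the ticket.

defect: 0.4 × (1−0.15) × 0.1 × (1−0.6) × 0.6 = 0.00816
enhancement: 0.4 × (1−0.3) × 0.1 × (1−0.1) × 0.5 = 0.0126
question: 0.2 × (1−0.3) × 0.45 × (1−0.15) × 0.1 = 0.005355
Highest score → enhancement.

enhancement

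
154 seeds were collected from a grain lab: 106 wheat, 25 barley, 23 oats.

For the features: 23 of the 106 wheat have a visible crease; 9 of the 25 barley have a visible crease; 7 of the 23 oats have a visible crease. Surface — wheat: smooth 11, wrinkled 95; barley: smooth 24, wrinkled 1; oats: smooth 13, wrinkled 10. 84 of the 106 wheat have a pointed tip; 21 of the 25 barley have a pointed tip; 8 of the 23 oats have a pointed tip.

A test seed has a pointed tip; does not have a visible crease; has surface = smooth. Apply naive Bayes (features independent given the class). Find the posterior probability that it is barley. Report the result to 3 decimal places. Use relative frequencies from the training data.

0.564

wheat: (106/154) × (83/106) × (11/106) × (84/106) ≈ 0.0443218
barley: (25/154) × (16/25) × (24/25) × (21/25) ≈ 0.0837818
oats: (23/154) × (16/23) × (13/23) × (8/23) ≈ 0.0204257
P(barley | x) = 0.0837818 / 0.1485293 ≈ 0.564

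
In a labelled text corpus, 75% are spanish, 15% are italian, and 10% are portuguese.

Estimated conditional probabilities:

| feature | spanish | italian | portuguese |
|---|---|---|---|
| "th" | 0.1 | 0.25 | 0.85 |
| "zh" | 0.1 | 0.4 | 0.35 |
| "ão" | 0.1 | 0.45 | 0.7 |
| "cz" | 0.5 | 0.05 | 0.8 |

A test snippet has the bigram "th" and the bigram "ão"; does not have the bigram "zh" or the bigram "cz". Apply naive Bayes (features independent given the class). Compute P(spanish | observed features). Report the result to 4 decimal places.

spanish: 0.75 × 0.1 × (1−0.1) × 0.1 × (1−0.5) = 0.003375
italian: 0.15 × 0.25 × (1−0.4) × 0.45 × (1−0.05) = 0.00961875
portuguese: 0.1 × 0.85 × (1−0.35) × 0.7 × (1−0.8) = 0.007735
P(spanish | x) = 0.003375 / 0.02072875 ≈ 0.1628

0.1628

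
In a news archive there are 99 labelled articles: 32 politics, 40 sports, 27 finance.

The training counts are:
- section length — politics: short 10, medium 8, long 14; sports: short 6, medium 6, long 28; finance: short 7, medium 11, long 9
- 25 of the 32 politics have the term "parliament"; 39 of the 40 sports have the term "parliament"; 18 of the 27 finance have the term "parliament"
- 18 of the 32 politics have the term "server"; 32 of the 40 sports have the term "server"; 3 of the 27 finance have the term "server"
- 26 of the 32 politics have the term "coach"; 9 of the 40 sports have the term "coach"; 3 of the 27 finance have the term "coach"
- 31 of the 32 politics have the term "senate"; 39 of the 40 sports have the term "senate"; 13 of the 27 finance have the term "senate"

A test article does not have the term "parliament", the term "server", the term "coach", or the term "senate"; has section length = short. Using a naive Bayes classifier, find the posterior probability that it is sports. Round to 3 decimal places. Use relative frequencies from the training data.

0.001

politics: (32/99) × (10/32) × (7/32) × (14/32) × (6/32) × (1/32) ≈ 0.0000566425
sports: (40/99) × (6/40) × (1/40) × (8/40) × (31/40) × (1/40) ≈ 0.00000587121
finance: (27/99) × (7/27) × (9/27) × (24/27) × (24/27) × (14/27) ≈ 0.00965608
P(sports | x) = 0.00000587121 / 0.00971859371 ≈ 0.001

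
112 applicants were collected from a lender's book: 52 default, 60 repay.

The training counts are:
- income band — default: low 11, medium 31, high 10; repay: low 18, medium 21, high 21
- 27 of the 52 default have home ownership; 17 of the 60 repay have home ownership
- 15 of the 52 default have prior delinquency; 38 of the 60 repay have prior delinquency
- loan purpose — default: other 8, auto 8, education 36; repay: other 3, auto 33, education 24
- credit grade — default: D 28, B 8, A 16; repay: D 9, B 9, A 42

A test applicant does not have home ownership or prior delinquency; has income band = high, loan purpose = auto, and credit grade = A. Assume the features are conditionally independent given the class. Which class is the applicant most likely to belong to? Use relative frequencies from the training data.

repay

default: (52/112) × (10/52) × (25/52) × (37/52) × (8/52) × (16/52) ≈ 0.00144584
repay: (60/112) × (21/60) × (43/60) × (22/60) × (33/60) × (42/60) ≈ 0.0189693
Highest score → repay.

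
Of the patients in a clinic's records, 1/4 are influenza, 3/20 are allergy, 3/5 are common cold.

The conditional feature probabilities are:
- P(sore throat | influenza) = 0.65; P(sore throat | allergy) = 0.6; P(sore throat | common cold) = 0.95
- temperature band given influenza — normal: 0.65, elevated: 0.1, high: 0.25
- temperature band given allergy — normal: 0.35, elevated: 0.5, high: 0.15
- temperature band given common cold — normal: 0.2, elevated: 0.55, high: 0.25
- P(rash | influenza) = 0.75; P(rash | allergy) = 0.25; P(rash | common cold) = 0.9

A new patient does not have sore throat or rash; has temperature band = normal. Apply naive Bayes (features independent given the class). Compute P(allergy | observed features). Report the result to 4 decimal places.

0.5152

influenza: 0.25 × (1−0.65) × 0.65 × (1−0.75) = 0.01421875
allergy: 0.15 × (1−0.6) × 0.35 × (1−0.25) = 0.01575
common cold: 0.6 × (1−0.95) × 0.2 × (1−0.9) = 0.0006
P(allergy | x) = 0.01575 / 0.03056875 ≈ 0.5152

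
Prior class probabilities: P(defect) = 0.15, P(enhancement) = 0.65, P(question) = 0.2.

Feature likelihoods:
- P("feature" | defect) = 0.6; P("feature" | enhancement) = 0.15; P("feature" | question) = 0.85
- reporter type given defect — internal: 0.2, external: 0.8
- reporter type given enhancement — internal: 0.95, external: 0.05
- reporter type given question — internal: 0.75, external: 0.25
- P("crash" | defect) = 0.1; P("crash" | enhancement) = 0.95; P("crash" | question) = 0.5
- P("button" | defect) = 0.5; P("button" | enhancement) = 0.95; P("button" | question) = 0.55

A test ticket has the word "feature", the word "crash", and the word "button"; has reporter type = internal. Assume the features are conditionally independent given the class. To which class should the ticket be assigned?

enhancement

defect: 0.15 × 0.6 × 0.2 × 0.1 × 0.5 = 0.0009
enhancement: 0.65 × 0.15 × 0.95 × 0.95 × 0.95 = 0.0835940625
question: 0.2 × 0.85 × 0.75 × 0.5 × 0.55 = 0.0350625
Highest score → enhancement.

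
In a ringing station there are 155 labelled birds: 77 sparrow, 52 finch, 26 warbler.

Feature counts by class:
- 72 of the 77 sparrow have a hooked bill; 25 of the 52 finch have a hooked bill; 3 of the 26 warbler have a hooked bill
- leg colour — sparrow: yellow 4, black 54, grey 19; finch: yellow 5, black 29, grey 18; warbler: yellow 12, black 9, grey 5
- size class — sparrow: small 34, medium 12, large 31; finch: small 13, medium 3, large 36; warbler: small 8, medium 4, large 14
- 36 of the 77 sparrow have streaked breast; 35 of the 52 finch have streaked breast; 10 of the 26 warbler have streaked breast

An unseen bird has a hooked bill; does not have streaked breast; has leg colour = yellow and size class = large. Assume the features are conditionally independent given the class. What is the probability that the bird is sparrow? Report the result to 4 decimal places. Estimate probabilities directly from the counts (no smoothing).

0.4443

sparrow: (77/155) × (72/77) × (4/77) × (31/77) × (41/77) ≈ 0.0051729
finch: (52/155) × (25/52) × (5/52) × (36/52) × (17/52) ≈ 0.0035101
warbler: (26/155) × (3/26) × (12/26) × (14/26) × (16/26) ≈ 0.00296005
P(sparrow | x) = 0.0051729 / 0.01164305 ≈ 0.4443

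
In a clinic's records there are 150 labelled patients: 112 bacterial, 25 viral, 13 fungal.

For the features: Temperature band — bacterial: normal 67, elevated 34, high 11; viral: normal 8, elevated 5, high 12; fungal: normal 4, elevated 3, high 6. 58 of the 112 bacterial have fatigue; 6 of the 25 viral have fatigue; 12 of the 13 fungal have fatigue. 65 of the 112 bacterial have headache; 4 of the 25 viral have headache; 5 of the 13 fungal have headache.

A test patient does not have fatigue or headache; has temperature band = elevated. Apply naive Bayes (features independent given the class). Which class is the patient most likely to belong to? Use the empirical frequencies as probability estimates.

bacterial

bacterial: (112/150) × (34/112) × (54/112) × (47/112) ≈ 0.045861
viral: (25/150) × (5/25) × (19/25) × (21/25) = 0.02128
fungal: (13/150) × (3/13) × (1/13) × (8/13) ≈ 0.000946746
Highest score → bacterial.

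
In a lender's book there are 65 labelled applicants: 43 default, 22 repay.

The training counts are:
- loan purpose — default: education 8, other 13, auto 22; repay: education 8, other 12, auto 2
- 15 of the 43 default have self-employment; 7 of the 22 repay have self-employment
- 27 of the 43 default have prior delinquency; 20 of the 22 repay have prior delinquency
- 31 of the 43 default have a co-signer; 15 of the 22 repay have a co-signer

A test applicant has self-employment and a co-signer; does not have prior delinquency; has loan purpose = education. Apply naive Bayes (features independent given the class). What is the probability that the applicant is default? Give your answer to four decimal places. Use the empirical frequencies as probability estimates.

default: (43/65) × (8/43) × (15/43) × (16/43) × (31/43) ≈ 0.0115171
repay: (22/65) × (8/22) × (7/22) × (2/22) × (15/22) ≈ 0.00242732
P(default | x) = 0.0115171 / 0.01394442 ≈ 0.8259

0.8259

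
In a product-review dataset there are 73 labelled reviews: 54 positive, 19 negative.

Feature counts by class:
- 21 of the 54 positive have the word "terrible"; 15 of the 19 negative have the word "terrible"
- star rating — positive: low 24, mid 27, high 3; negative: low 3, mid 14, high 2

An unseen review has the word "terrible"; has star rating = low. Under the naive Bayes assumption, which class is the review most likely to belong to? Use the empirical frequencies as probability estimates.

positive

positive: (54/73) × (21/54) × (24/54) ≈ 0.127854
negative: (19/73) × (15/19) × (3/19) ≈ 0.0324441
Highest score → positive.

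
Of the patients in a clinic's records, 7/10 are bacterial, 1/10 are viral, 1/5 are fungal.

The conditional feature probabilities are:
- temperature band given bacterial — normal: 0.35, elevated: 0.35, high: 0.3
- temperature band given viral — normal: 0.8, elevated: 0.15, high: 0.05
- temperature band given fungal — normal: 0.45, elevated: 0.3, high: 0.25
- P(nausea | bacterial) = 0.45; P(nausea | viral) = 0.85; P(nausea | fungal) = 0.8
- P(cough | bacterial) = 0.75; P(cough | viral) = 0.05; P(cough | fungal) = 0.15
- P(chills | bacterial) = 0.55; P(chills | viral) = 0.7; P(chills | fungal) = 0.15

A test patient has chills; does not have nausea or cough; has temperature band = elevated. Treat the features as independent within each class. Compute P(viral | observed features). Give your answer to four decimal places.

0.0694

bacterial: 0.7 × 0.35 × (1−0.45) × (1−0.75) × 0.55 = 0.018528125
viral: 0.1 × 0.15 × (1−0.85) × (1−0.05) × 0.7 = 0.00149625
fungal: 0.2 × 0.3 × (1−0.8) × (1−0.15) × 0.15 = 0.00153
P(viral | x) = 0.00149625 / 0.021554375 ≈ 0.0694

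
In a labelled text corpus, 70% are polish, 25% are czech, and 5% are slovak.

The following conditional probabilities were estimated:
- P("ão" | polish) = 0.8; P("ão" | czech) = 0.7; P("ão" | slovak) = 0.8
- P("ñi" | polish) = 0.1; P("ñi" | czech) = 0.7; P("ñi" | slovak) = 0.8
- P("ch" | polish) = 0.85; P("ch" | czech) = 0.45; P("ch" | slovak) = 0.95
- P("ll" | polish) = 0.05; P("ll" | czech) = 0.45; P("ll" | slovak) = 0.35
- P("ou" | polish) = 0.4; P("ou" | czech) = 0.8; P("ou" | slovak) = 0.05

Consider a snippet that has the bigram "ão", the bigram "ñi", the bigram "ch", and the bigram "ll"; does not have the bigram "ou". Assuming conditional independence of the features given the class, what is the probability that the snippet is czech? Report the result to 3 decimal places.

0.301

polish: 0.7 × 0.8 × 0.1 × 0.85 × 0.05 × (1−0.4) = 0.001428
czech: 0.25 × 0.7 × 0.7 × 0.45 × 0.45 × (1−0.8) = 0.00496125
slovak: 0.05 × 0.8 × 0.8 × 0.95 × 0.35 × (1−0.05) = 0.010108
P(czech | x) = 0.00496125 / 0.01649725 ≈ 0.301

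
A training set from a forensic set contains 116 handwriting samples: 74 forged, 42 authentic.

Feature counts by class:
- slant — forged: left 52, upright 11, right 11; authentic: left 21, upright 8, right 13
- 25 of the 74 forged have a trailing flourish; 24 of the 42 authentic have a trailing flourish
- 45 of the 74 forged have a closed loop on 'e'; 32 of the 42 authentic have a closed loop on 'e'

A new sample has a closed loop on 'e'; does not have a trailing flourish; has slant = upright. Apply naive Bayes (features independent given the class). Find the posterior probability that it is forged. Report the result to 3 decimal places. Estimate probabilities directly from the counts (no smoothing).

0.629

forged: (74/116) × (11/74) × (49/74) × (45/74) ≈ 0.0381839
authentic: (42/116) × (8/42) × (18/42) × (32/42) ≈ 0.0225194
P(forged | x) = 0.0381839 / 0.0607033 ≈ 0.629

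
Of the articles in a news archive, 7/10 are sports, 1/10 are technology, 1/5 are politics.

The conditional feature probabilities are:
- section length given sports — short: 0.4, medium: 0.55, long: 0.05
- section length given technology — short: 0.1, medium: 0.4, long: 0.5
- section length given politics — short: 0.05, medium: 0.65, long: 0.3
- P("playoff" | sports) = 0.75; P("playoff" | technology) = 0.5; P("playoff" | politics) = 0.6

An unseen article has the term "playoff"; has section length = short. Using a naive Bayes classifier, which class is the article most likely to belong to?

sports

sports: 0.7 × 0.4 × 0.75 = 0.21
technology: 0.1 × 0.1 × 0.5 = 0.005
politics: 0.2 × 0.05 × 0.6 = 0.006
Highest score → sports.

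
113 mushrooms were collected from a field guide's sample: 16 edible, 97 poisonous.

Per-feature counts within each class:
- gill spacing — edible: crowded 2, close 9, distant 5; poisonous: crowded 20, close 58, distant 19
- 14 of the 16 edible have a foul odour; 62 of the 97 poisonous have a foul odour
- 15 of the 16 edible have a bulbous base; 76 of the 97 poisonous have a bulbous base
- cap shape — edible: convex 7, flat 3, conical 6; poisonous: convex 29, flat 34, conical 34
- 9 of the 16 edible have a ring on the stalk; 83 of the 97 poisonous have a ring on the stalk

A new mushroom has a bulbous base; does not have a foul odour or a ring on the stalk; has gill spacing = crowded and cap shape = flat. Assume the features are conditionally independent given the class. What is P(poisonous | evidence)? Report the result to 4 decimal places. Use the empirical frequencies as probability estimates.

edible: (16/113) × (2/16) × (2/16) × (15/16) × (3/16) × (7/16) ≈ 0.000170142
poisonous: (97/113) × (20/97) × (35/97) × (76/97) × (34/97) × (14/97) ≈ 0.00253136
P(poisonous | x) = 0.00253136 / 0.002701502 ≈ 0.9370

0.9370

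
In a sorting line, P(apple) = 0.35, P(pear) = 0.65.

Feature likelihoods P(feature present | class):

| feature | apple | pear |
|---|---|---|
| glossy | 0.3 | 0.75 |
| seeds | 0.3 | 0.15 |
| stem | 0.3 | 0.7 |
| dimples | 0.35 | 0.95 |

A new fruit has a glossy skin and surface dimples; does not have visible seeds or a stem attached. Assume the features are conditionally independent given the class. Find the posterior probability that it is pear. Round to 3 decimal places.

0.868

apple: 0.35 × 0.3 × (1−0.3) × (1−0.3) × 0.35 = 0.0180075
pear: 0.65 × 0.75 × (1−0.15) × (1−0.7) × 0.95 = 0.118096875
P(pear | x) = 0.118096875 / 0.136104375 ≈ 0.868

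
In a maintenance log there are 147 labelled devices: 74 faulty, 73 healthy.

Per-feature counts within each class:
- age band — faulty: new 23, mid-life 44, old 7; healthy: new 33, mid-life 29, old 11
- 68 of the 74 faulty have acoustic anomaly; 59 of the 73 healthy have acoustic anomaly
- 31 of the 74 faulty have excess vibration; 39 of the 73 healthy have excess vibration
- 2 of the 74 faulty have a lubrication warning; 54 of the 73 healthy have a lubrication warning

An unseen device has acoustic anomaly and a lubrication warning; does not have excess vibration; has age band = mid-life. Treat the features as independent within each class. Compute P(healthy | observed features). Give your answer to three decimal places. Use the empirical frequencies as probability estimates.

0.927

faulty: (74/147) × (44/74) × (68/74) × (43/74) × (2/74) ≈ 0.00431964
healthy: (73/147) × (29/73) × (59/73) × (34/73) × (54/73) ≈ 0.0549334
P(healthy | x) = 0.0549334 / 0.05925304 ≈ 0.927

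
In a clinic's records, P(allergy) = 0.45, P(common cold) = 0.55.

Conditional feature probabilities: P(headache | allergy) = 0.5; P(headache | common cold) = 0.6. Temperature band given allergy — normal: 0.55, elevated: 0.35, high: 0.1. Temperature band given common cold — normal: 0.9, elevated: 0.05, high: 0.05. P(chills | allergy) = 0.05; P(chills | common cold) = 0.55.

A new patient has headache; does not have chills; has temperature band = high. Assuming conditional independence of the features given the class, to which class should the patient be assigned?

allergy

allergy: 0.45 × 0.5 × 0.1 × (1−0.05) = 0.021375
common cold: 0.55 × 0.6 × 0.05 × (1−0.55) = 0.007425
Highest score → allergy.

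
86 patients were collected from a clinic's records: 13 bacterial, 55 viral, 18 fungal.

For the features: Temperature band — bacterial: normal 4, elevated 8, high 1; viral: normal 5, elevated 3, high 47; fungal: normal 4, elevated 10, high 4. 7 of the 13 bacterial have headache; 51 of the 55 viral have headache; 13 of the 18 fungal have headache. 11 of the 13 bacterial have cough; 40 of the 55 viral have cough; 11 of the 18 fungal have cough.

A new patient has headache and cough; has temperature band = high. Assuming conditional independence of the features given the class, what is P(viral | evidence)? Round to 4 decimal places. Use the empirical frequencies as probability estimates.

bacterial: (13/86) × (1/13) × (7/13) × (11/13) ≈ 0.00529792
viral: (55/86) × (47/55) × (51/55) × (40/55) ≈ 0.368557
fungal: (18/86) × (4/18) × (13/18) × (11/18) ≈ 0.0205283
P(viral | x) = 0.368557 / 0.39438322 ≈ 0.9345

0.9345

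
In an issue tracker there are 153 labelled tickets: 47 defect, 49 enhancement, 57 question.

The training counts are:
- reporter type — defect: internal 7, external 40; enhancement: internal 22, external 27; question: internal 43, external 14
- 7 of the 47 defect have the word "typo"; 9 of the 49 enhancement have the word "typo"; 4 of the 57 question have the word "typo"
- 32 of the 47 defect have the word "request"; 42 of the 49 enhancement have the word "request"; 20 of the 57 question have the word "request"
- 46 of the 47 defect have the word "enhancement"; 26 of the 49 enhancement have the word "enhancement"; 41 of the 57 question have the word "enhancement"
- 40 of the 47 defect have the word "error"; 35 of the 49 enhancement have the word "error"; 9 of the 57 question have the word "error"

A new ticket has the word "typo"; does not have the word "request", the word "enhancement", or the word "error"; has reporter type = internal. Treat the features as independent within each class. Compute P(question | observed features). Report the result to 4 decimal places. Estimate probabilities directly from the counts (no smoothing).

defect: (47/153) × (7/47) × (7/47) × (15/47) × (1/47) × (7/47) ≈ 0.00000689132
enhancement: (49/153) × (22/49) × (9/49) × (7/49) × (23/49) × (14/49) ≈ 0.000505992
question: (57/153) × (43/57) × (4/57) × (37/57) × (16/57) × (48/57) ≈ 0.00302622
P(question | x) = 0.00302622 / 0.00353910332 ≈ 0.8551

0.8551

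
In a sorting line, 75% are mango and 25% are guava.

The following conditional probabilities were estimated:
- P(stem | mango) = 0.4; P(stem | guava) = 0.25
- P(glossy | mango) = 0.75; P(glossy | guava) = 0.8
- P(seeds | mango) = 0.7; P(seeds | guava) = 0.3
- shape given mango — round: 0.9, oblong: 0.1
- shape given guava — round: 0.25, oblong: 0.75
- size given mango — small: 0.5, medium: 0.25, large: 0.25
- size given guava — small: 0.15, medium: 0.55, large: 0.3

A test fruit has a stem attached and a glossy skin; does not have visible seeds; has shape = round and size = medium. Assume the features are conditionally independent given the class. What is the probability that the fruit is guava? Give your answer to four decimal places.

mango: 0.75 × 0.4 × 0.75 × (1−0.7) × 0.9 × 0.25 = 0.0151875
guava: 0.25 × 0.25 × 0.8 × (1−0.3) × 0.25 × 0.55 = 0.0048125
P(guava | x) = 0.0048125 / 0.02 ≈ 0.2406

0.2406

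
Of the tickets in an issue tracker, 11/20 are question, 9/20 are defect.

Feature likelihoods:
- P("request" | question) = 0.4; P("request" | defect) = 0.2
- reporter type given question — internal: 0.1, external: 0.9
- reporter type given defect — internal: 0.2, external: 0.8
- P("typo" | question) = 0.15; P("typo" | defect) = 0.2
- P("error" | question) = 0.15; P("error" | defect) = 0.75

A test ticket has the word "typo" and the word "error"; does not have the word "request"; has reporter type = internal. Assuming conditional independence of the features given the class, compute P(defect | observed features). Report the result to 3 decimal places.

question: 0.55 × (1−0.4) × 0.1 × 0.15 × 0.15 = 0.0007425
defect: 0.45 × (1−0.2) × 0.2 × 0.2 × 0.75 = 0.0108
P(defect | x) = 0.0108 / 0.0115425 ≈ 0.936

0.936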